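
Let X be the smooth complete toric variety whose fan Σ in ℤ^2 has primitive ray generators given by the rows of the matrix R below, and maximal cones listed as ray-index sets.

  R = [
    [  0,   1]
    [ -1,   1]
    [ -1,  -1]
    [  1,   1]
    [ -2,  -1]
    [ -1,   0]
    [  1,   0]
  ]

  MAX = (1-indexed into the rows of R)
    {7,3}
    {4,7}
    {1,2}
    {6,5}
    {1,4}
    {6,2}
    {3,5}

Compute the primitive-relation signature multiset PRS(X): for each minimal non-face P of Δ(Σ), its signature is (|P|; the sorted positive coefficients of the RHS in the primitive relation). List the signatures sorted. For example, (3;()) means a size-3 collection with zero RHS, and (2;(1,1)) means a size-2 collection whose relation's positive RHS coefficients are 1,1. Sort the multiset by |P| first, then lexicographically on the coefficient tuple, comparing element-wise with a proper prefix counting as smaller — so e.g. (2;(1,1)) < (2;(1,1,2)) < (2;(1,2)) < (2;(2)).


Σ has 14 primitive collections:

  P={3,4}:  v_{3} + v_{4} = 0  ⇒ sig = (2;())
  P={6,7}:  v_{6} + v_{7} = 0  ⇒ sig = (2;())
  P={1,3}:  v_{1} + v_{3} = v_{6}  ⇒ sig = (2;(1))
  P={1,6}:  v_{1} + v_{6} = v_{2}  ⇒ sig = (2;(1))
  P={1,7}:  v_{1} + v_{7} = v_{4}  ⇒ sig = (2;(1))
  P={2,7}:  v_{2} + v_{7} = v_{1}  ⇒ sig = (2;(1))
  P={3,6}:  v_{3} + v_{6} = v_{5}  ⇒ sig = (2;(1))
  P={4,5}:  v_{4} + v_{5} = v_{6}  ⇒ sig = (2;(1))
  P={4,6}:  v_{4} + v_{6} = v_{1}  ⇒ sig = (2;(1))
  P={5,7}:  v_{5} + v_{7} = v_{3}  ⇒ sig = (2;(1))
  P={1,5}:  v_{1} + v_{5} = 2·v_{6}  ⇒ sig = (2;(2))
  P={2,3}:  v_{2} + v_{3} = 2·v_{6}  ⇒ sig = (2;(2))
  P={2,4}:  v_{2} + v_{4} = 2·v_{1}  ⇒ sig = (2;(2))
  P={2,5}:  v_{2} + v_{5} = 3·v_{6}  ⇒ sig = (2;(3))

so the primitive-relation signature multiset is
    |P|=2: 14 collections, coeffs (), (), (1), (1), (1), (1), (1), (1), (1), (1), (2), (2), (2), (3)


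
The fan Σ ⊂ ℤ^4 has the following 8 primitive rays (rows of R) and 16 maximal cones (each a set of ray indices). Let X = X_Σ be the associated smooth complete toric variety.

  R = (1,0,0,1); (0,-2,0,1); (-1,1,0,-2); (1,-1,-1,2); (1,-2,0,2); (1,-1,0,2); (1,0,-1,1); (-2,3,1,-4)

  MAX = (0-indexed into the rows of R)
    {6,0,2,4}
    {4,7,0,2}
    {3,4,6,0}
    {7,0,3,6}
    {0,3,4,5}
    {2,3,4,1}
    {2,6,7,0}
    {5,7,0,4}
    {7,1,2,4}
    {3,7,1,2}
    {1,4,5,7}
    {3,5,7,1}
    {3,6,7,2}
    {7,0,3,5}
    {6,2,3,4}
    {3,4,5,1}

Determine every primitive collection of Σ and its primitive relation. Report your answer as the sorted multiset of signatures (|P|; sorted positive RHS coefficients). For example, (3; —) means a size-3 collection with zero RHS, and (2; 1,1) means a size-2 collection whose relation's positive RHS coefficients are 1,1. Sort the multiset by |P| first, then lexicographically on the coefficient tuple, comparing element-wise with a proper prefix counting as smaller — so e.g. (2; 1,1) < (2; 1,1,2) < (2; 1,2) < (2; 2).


|primitive collections| = 7. Relations:

  P = {2,5}:  v_{2} + v_{5} = 0  →  sig = (2; —)
  P = {0,1}:  v_{0} + v_{1} = v_{4}  →  sig = (2; 1)
  P = {5,6}:  v_{5} + v_{6} = v_{0} + v_{3}  →  sig = (2; 1,1)
  P = {1,6}:  v_{1} + v_{6} = v_{2} + v_{3} + v_{4}  →  sig = (2; 1,1,1)
  P = {3,4,7}:  v_{3} + v_{4} + v_{7} = 0  →  sig = (3; —)
  P = {0,2,3}:  v_{0} + v_{2} + v_{3} = v_{6}  →  sig = (3; 1)
  P = {4,6,7}:  v_{4} + v_{6} + v_{7} = v_{0} + v_{2}  →  sig = (3; 1,1)

so the primitive-relation signature multiset is
    (2; —)
    (2; 1)
    (2; 1,1)
    (2; 1,1,1)
    (3; —)
    (3; 1)
    (3; 1,1)


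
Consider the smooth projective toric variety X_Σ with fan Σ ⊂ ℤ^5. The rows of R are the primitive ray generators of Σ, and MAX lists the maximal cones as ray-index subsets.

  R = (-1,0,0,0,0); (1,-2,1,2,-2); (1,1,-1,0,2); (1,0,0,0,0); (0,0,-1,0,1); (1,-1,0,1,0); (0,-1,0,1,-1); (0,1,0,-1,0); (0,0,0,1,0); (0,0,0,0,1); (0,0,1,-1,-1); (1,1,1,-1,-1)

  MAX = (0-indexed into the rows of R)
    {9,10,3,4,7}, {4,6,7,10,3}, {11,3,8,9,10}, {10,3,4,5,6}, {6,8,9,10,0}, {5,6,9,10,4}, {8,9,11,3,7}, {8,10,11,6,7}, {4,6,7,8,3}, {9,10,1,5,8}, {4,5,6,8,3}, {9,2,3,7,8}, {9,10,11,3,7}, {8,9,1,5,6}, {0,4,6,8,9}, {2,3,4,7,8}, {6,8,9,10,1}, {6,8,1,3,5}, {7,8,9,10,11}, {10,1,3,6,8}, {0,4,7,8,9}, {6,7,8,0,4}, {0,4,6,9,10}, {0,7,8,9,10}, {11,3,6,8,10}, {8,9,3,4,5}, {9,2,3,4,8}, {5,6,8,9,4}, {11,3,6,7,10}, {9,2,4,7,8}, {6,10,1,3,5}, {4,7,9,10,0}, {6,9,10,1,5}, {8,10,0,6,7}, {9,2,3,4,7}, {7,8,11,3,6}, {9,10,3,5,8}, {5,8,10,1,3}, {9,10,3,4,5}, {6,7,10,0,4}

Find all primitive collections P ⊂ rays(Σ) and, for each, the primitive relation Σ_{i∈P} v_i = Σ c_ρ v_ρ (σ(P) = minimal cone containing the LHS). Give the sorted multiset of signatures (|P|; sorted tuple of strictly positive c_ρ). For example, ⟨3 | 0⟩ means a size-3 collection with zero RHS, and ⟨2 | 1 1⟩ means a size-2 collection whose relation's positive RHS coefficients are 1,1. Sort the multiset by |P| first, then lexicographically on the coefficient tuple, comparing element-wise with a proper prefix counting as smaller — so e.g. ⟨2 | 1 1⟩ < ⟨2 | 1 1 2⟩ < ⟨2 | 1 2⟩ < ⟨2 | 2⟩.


Δ(Σ) — 12 vertices, 24 min non-faces:

  P = {0,3}:  v_{0} + v_{3} = 0 — sig = ⟨2 | 0⟩
  P = {5,7}:  v_{5} + v_{7} = v_{3} — sig = ⟨2 | 1⟩
  P = {0,5}:  v_{0} + v_{5} = v_{6} + v_{9} — sig = ⟨2 | 1 1⟩
  P = {1,4}:  v_{1} + v_{4} = v_{5} + v_{6} — sig = ⟨2 | 1 1⟩
  P = {4,11}:  v_{4} + v_{11} = v_{3} + v_{7} — sig = ⟨2 | 1 1⟩
  P = {0,11}:  v_{0} + v_{11} = v_{7} + v_{8} + v_{10} — sig = ⟨2 | 1 1 1⟩
  P = {1,2}:  v_{1} + v_{2} = v_{3} + v_{5} + v_{8} — sig = ⟨2 | 1 1 1⟩
  P = {2,6}:  v_{2} + v_{6} = v_{3} + v_{4} + v_{8} — sig = ⟨2 | 1 1 1⟩
  P = {2,10}:  v_{2} + v_{10} = v_{3} + v_{7} + v_{9} — sig = ⟨2 | 1 1 1⟩
  P = {0,2}:  v_{0} + v_{2} = v_{4} + v_{7} + v_{8} + v_{9} — sig = ⟨2 | 1 1 1 1⟩
  P = {1,7}:  v_{1} + v_{7} = v_{3} + v_{6} + v_{8} + v_{10} — sig = ⟨2 | 1 1 1 1⟩
  P = {0,1}:  v_{0} + v_{1} = 2·v_{6} + v_{8} + v_{9} + v_{10} — sig = ⟨2 | 1 1 1 2⟩
  P = {2,5}:  v_{2} + v_{5} = 2·v_{3} + v_{4} + v_{8} + v_{9} — sig = ⟨2 | 1 1 1 2⟩
  P = {5,11}:  v_{5} + v_{11} = 2·v_{3} + v_{8} + v_{10} — sig = ⟨2 | 1 1 2⟩
  P = {2,11}:  v_{2} + v_{11} = 2·v_{3} + 2·v_{7} + v_{8} + v_{9} — sig = ⟨2 | 1 1 2 2⟩
  P = {1,11}:  v_{1} + v_{11} = 2·v_{3} + v_{6} + 2·v_{8} + 2·v_{10} — sig = ⟨2 | 1 2 2 2⟩
  P = {4,8,10}:  v_{4} + v_{8} + v_{10} = 0 — sig = ⟨3 | 0⟩
  P = {6,7,9}:  v_{6} + v_{7} + v_{9} = 0 — sig = ⟨3 | 0⟩
  P = {3,6,9}:  v_{3} + v_{6} + v_{9} = v_{5} — sig = ⟨3 | 1⟩
  P = {6,9,11}:  v_{6} + v_{9} + v_{11} = v_{3} + v_{8} + v_{10} — sig = ⟨3 | 1 1 1⟩
  P = {1,3,9}:  v_{1} + v_{3} + v_{9} = 2·v_{5} + v_{8} + v_{10} — sig = ⟨3 | 1 1 2⟩
  P = {3,7,8,10}:  v_{3} + v_{7} + v_{8} + v_{10} = v_{11} — sig = ⟨4 | 1⟩
  P = {5,6,8,10}:  v_{5} + v_{6} + v_{8} + v_{10} = v_{1} — sig = ⟨4 | 1⟩
  P = {3,4,7,8,9}:  v_{3} + v_{4} + v_{7} + v_{8} + v_{9} = v_{2} — sig = ⟨5 | 1⟩

Sorted signature multiset PRS(X):
{ ⟨2 | 0⟩,  ⟨2 | 1⟩,  ⟨2 | 1 1⟩ ×3,  ⟨2 | 1 1 1⟩ ×4,  ⟨2 | 1 1 1 1⟩ ×2,  ⟨2 | 1 1 1 2⟩ ×2,  ⟨2 | 1 1 2⟩,  ⟨2 | 1 1 2 2⟩,  ⟨2 | 1 2 2 2⟩,  ⟨3 | 0⟩ ×2,  ⟨3 | 1⟩,  ⟨3 | 1 1 1⟩,  ⟨3 | 1 1 2⟩,  ⟨4 | 1⟩ ×2,  ⟨5 | 1⟩ }


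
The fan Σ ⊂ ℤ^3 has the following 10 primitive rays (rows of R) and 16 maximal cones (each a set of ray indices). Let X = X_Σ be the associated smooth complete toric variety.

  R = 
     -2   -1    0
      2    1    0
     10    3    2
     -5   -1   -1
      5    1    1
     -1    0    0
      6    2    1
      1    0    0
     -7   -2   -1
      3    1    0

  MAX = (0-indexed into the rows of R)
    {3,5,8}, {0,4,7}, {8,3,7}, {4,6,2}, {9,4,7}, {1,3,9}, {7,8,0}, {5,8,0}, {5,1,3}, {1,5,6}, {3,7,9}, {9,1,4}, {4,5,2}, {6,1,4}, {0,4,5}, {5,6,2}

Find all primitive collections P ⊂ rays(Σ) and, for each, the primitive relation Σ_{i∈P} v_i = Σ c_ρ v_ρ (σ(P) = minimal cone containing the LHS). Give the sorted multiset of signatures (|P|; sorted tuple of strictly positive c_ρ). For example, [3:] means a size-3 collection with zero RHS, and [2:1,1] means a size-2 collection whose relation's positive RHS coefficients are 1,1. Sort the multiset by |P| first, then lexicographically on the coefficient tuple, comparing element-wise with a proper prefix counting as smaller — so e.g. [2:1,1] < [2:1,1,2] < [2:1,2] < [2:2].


The 23 primitive collections of Σ (r=10, n=3):

  P={0,1}:  v_{0} + v_{1} = 0  →  sig = [2:]
  P={3,4}:  v_{3} + v_{4} = 0  →  sig = [2:]
  P={5,7}:  v_{5} + v_{7} = 0  →  sig = [2:]
  P={0,3}:  v_{0} + v_{3} = v_{8}  →  sig = [2:1]
  P={0,9}:  v_{0} + v_{9} = v_{7}  →  sig = [2:1]
  P={1,7}:  v_{1} + v_{7} = v_{9}  →  sig = [2:1]
  P={1,8}:  v_{1} + v_{8} = v_{3}  →  sig = [2:1]
  P={4,8}:  v_{4} + v_{8} = v_{0}  →  sig = [2:1]
  P={5,9}:  v_{5} + v_{9} = v_{1}  →  sig = [2:1]
  P={6,8}:  v_{6} + v_{8} = v_{5}  →  sig = [2:1]
  P={0,6}:  v_{0} + v_{6} = v_{4} + v_{5}  →  sig = [2:1,1]
  P={2,3}:  v_{2} + v_{3} = v_{5} + v_{6}  →  sig = [2:1,1]
  P={2,7}:  v_{2} + v_{7} = v_{4} + v_{6}  →  sig = [2:1,1]
  P={3,6}:  v_{3} + v_{6} = v_{1} + v_{5}  →  sig = [2:1,1]
  P={6,7}:  v_{6} + v_{7} = v_{1} + v_{4}  →  sig = [2:1,1]
  P={8,9}:  v_{8} + v_{9} = v_{3} + v_{7}  →  sig = [2:1,1]
  P={2,9}:  v_{2} + v_{9} = v_{1} + v_{4} + v_{6}  →  sig = [2:1,1,1]
  P={2,8}:  v_{2} + v_{8} = v_{4} + 2·v_{5}  →  sig = [2:1,2]
  P={6,9}:  v_{6} + v_{9} = 2·v_{1} + v_{4}  →  sig = [2:1,2]
  P={1,2}:  v_{1} + v_{2} = 2·v_{6}  →  sig = [2:2]
  P={0,2}:  v_{0} + v_{2} = 2·v_{4} + 2·v_{5}  →  sig = [2:2,2]
  P={1,4,5}:  v_{1} + v_{4} + v_{5} = v_{6}  →  sig = [3:1]
  P={4,5,6}:  v_{4} + v_{5} + v_{6} = v_{2}  →  sig = [3:1]

Sorted signature multiset PRS(X):
[[2:], [2:], [2:], [2:1], [2:1], [2:1], [2:1], [2:1], [2:1], [2:1], [2:1,1], [2:1,1], [2:1,1], [2:1,1], [2:1,1], [2:1,1], [2:1,1,1], [2:1,2], [2:1,2], [2:2], [2:2,2], [3:1], [3:1]]


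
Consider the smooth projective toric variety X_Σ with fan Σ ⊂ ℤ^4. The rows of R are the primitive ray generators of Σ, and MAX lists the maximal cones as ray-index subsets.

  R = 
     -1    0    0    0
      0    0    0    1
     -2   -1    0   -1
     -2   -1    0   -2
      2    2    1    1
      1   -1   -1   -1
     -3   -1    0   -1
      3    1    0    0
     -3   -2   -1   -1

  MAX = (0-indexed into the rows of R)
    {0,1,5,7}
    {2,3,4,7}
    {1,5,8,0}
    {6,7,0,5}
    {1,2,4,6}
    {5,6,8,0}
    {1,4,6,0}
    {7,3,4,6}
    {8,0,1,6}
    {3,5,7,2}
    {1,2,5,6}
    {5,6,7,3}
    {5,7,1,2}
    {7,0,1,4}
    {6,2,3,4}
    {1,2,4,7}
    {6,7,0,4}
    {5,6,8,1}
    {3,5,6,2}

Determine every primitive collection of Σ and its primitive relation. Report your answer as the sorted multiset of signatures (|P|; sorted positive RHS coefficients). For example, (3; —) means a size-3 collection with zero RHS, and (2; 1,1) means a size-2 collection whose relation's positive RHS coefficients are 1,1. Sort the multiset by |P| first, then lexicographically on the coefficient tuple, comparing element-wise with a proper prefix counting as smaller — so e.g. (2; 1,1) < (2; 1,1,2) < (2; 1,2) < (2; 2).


Δ(Σ) — 9 vertices, 11 min non-faces:

  P = {0,2}:  v_{0} + v_{2} = v_{6}  so sig = (2; 1)
  P = {1,3}:  v_{1} + v_{3} = v_{2}  so sig = (2; 1)
  P = {4,5}:  v_{4} + v_{5} = v_{7}  so sig = (2; 1)
  P = {4,8}:  v_{4} + v_{8} = v_{0}  so sig = (2; 1)
  P = {7,8}:  v_{7} + v_{8} = v_{0} + v_{5}  so sig = (2; 1,1)
  P = {2,8}:  v_{2} + v_{8} = v_{1} + v_{5} + 2·v_{6}  so sig = (2; 1,1,2)
  P = {0,3}:  v_{0} + v_{3} = 2·v_{6} + v_{7}  so sig = (2; 1,2)
  P = {3,8}:  v_{3} + v_{8} = v_{5} + 2·v_{6}  so sig = (2; 1,2)
  P = {1,6,7}:  v_{1} + v_{6} + v_{7} = 0  so sig = (3; —)
  P = {2,6,7}:  v_{2} + v_{6} + v_{7} = v_{3}  so sig = (3; 1)
  P = {0,1,5,6}:  v_{0} + v_{1} + v_{5} + v_{6} = v_{8}  so sig = (4; 1)

so the primitive-relation signature multiset is
    |P|=2: 8 collections, coeffs (1), (1), (1), (1), (1,1), (1,1,2), (1,2), (1,2)
    |P|=3: 2 collections, coeffs (), (1)
    |P|=4: 1 collection, coeffs (1)


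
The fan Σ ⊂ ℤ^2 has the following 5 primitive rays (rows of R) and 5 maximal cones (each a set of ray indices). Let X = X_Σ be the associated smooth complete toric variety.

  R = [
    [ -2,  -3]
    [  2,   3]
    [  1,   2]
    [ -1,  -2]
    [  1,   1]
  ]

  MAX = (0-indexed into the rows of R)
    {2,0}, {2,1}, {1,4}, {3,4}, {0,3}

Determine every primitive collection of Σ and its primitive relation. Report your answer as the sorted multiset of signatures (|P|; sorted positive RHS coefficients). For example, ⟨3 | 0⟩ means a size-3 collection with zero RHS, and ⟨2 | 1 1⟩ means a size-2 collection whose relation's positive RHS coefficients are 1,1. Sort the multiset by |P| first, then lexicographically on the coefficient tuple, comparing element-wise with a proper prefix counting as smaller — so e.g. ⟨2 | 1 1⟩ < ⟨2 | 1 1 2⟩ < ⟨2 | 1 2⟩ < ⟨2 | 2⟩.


Primitive collections (5):

  P = {0,1}:  v_{0} + v_{1} = 0  ⇒ sig = ⟨2 | 0⟩
  P = {2,3}:  v_{2} + v_{3} = 0  ⇒ sig = ⟨2 | 0⟩
  P = {0,4}:  v_{0} + v_{4} = v_{3}  ⇒ sig = ⟨2 | 1⟩
  P = {1,3}:  v_{1} + v_{3} = v_{4}  ⇒ sig = ⟨2 | 1⟩
  P = {2,4}:  v_{2} + v_{4} = v_{1}  ⇒ sig = ⟨2 | 1⟩

Hence PRS(X_Σ) =
    ⟨2 | 0⟩
    ⟨2 | 0⟩
    ⟨2 | 1⟩
    ⟨2 | 1⟩
    ⟨2 | 1⟩


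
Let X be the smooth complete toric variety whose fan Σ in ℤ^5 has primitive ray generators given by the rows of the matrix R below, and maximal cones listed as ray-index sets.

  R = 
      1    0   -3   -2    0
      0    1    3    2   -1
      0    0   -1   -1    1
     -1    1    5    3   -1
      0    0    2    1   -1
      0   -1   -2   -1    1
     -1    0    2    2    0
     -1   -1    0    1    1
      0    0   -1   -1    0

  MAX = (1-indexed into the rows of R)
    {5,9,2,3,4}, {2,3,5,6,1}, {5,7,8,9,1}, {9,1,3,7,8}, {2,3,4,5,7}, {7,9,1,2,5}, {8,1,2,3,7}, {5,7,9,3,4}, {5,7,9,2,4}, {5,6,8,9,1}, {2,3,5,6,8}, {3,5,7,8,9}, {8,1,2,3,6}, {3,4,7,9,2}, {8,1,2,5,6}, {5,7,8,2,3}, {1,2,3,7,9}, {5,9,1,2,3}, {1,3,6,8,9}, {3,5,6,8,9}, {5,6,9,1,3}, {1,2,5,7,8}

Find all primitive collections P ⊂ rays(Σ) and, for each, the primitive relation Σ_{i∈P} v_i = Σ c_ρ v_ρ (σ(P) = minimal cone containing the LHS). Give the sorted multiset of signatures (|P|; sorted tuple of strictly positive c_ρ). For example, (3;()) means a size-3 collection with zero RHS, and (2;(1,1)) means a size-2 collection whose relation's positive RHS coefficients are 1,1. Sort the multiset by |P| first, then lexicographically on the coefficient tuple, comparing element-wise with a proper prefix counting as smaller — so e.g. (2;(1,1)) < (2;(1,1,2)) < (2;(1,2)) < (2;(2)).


|primitive collections| = 9. Relations:

  P={6,7}:  v_{6} + v_{7} = v_{8}  ⟹  sig = (2;(1))
  P={1,4}:  v_{1} + v_{4} = v_{2} + v_{9}  ⟹  sig = (2;(1,1))
  P={4,6}:  v_{4} + v_{6} = v_{3} + v_{5} + v_{7}  ⟹  sig = (2;(1,1,1))
  P={4,8}:  v_{4} + v_{8} = v_{3} + v_{5} + 2·v_{7}  ⟹  sig = (2;(1,1,2))
  P={2,6,9}:  v_{2} + v_{6} + v_{9} = 0  ⟹  sig = (3;())
  P={2,8,9}:  v_{2} + v_{8} + v_{9} = v_{7}  ⟹  sig = (3;(1))
  P={1,3,5,7}:  v_{1} + v_{3} + v_{5} + v_{7} = 0  ⟹  sig = (4;())
  P={1,3,5,8}:  v_{1} + v_{3} + v_{5} + v_{8} = v_{6}  ⟹  sig = (4;(1))
  P={2,3,5,7,9}:  v_{2} + v_{3} + v_{5} + v_{7} + v_{9} = v_{4}  ⟹  sig = (5;(1))

Sorted signature multiset PRS(X):
{ (2;(1)),  (2;(1,1)),  (2;(1,1,1)),  (2;(1,1,2)),  (3;()),  (3;(1)),  (4;()),  (4;(1)),  (5;(1)) }


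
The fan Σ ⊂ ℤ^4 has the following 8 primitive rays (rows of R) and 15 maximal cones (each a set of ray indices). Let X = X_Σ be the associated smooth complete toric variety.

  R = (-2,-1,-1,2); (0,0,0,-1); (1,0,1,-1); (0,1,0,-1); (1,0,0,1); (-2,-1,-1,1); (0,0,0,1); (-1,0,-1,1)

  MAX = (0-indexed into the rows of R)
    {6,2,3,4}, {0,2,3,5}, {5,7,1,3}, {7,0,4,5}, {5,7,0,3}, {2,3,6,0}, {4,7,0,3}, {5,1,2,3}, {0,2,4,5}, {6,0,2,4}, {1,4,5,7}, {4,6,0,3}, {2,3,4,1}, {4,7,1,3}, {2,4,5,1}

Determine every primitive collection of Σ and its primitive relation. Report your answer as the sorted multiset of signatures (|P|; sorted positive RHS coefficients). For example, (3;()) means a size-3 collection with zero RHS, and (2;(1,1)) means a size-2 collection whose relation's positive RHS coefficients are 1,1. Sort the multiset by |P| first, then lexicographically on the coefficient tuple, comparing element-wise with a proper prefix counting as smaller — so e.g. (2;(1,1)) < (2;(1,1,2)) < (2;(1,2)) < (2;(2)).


Δ(Σ) — 8 vertices, 7 min non-faces:

  {1,6}:  v_{1} + v_{6} = 0  →  sig = (2;())
  {2,7}:  v_{2} + v_{7} = 0  →  sig = (2;())
  {0,1}:  v_{0} + v_{1} = v_{5}  →  sig = (2;(1))
  {5,6}:  v_{5} + v_{6} = v_{0}  →  sig = (2;(1))
  {6,7}:  v_{6} + v_{7} = v_{0} + v_{3} + v_{4}  →  sig = (2;(1,1,1))
  {3,4,5}:  v_{3} + v_{4} + v_{5} = v_{7}  →  sig = (3;(1))
  {0,2,3,4}:  v_{0} + v_{2} + v_{3} + v_{4} = v_{6}  →  sig = (4;(1))

so the primitive-relation signature multiset is
    (2;())
    (2;())
    (2;(1))
    (2;(1))
    (2;(1,1,1))
    (3;(1))
    (4;(1))


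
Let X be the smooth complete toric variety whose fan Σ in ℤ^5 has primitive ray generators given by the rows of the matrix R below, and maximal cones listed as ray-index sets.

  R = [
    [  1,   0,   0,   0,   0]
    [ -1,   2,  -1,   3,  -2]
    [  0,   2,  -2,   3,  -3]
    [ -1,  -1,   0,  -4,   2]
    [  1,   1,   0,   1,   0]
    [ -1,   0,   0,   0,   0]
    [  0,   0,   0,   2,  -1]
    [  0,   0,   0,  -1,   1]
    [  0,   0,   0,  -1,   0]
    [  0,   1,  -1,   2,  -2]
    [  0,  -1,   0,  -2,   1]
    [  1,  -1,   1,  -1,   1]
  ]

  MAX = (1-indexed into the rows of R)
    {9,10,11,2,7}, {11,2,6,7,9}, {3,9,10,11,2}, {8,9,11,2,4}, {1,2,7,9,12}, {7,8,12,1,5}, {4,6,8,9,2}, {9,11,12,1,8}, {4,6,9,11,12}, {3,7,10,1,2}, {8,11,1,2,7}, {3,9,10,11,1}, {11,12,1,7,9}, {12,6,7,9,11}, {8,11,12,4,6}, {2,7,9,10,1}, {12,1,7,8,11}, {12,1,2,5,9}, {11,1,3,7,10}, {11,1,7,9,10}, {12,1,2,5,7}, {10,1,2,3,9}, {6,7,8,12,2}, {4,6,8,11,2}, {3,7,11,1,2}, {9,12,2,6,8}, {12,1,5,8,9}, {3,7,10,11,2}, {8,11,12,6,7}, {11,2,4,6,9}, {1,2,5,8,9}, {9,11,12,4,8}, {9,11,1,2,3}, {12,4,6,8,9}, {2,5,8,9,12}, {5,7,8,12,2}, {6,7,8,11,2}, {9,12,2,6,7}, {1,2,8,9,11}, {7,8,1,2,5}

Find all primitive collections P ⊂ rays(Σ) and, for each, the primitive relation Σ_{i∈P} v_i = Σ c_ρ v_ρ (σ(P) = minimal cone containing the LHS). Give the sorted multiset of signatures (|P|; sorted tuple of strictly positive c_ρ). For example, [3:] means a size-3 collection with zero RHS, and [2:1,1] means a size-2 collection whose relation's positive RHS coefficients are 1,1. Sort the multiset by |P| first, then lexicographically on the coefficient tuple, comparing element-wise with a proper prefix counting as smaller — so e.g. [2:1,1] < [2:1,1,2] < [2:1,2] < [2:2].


Minimal non-faces — 25 found among 12 rays, 40 max cones:

  P={1,6}:  v_{1} + v_{6} = 0  so sig = [2:]
  P={3,12}:  v_{3} + v_{12} = v_{1} + v_{10}  so sig = [2:1,1]
  P={4,7}:  v_{4} + v_{7} = v_{6} + v_{11}  so sig = [2:1,1]
  P={5,11}:  v_{5} + v_{11} = v_{1} + v_{8}  so sig = [2:1,1]
  P={1,4}:  v_{1} + v_{4} = v_{8} + v_{9} + v_{11}  so sig = [2:1,1,1]
  P={3,6}:  v_{3} + v_{6} = v_{2} + v_{10} + v_{11}  so sig = [2:1,1,1]
  P={5,6}:  v_{5} + v_{6} = v_{2} + v_{8} + v_{12}  so sig = [2:1,1,1]
  P={8,10}:  v_{8} + v_{10} = v_{1} + v_{2} + v_{11}  so sig = [2:1,1,1]
  P={10,12}:  v_{10} + v_{12} = v_{1} + v_{7} + v_{9}  so sig = [2:1,1,1]
  P={6,10}:  v_{6} + v_{10} = v_{2} + v_{7} + v_{9} + v_{11}  so sig = [2:1,1,1,1]
  P={4,10}:  v_{4} + v_{10} = v_{2} + v_{9} + 2·v_{11}  so sig = [2:1,1,2]
  P={3,4}:  v_{3} + v_{4} = v_{1} + 2·v_{2} + v_{9} + 3·v_{11}  so sig = [2:1,1,2,3]
  P={4,5}:  v_{4} + v_{5} = 2·v_{8} + v_{9}  so sig = [2:1,2]
  P={5,10}:  v_{5} + v_{10} = 2·v_{1} + v_{2}  so sig = [2:1,2]
  P={3,5}:  v_{3} + v_{5} = 3·v_{1} + 2·v_{2} + v_{11}  so sig = [2:1,2,3]
  P={3,8}:  v_{3} + v_{8} = 2·v_{1} + 2·v_{2} + 2·v_{11}  so sig = [2:2,2,2]
  P={2,11,12}:  v_{2} + v_{11} + v_{12} = 0  so sig = [3:]
  P={7,8,9}:  v_{7} + v_{8} + v_{9} = 0  so sig = [3:]
  P={2,4,12}:  v_{2} + v_{4} + v_{12} = v_{6} + v_{8} + v_{9}  so sig = [3:1,1,1]
  P={5,7,9}:  v_{5} + v_{7} + v_{9} = v_{1} + v_{2} + v_{12}  so sig = [3:1,1,1]
  P={3,7,9}:  v_{3} + v_{7} + v_{9} = 2·v_{10}  so sig = [3:2]
  P={1,2,8,12}:  v_{1} + v_{2} + v_{8} + v_{12} = v_{5}  so sig = [4:1]
  P={1,2,10,11}:  v_{1} + v_{2} + v_{10} + v_{11} = v_{3}  so sig = [4:1]
  P={6,8,9,11}:  v_{6} + v_{8} + v_{9} + v_{11} = v_{4}  so sig = [4:1]
  P={1,2,7,9,11}:  v_{1} + v_{2} + v_{7} + v_{9} + v_{11} = v_{10}  so sig = [5:1]

so the primitive-relation signature multiset is
{ [2:],  [2:1,1] ×3,  [2:1,1,1] ×5,  [2:1,1,1,1],  [2:1,1,2],  [2:1,1,2,3],  [2:1,2] ×2,  [2:1,2,3],  [2:2,2,2],  [3:] ×2,  [3:1,1,1] ×2,  [3:2],  [4:1] ×3,  [5:1] }


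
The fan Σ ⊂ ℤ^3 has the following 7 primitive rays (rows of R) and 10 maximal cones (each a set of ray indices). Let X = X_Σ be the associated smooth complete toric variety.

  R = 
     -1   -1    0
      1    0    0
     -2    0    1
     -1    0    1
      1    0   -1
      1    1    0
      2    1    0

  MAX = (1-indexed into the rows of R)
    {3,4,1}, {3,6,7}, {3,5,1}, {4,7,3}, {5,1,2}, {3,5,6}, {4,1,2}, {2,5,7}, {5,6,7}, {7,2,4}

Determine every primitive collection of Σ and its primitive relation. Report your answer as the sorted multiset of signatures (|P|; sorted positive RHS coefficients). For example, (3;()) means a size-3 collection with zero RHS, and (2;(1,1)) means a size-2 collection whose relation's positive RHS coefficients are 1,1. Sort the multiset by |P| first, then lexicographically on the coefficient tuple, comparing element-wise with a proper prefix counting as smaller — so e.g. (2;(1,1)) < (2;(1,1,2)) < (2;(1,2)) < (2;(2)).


Σ has 7 primitive collections:

  • {1,6}:  v_{1} + v_{6} = 0  ⟹  sig = (2;())
  • {4,5}:  v_{4} + v_{5} = 0  ⟹  sig = (2;())
  • {1,7}:  v_{1} + v_{7} = v_{2}  ⟹  sig = (2;(1))
  • {2,3}:  v_{2} + v_{3} = v_{4}  ⟹  sig = (2;(1))
  • {2,6}:  v_{2} + v_{6} = v_{7}  ⟹  sig = (2;(1))
  • {4,6}:  v_{4} + v_{6} = v_{3} + v_{7}  ⟹  sig = (2;(1,1))
  • {3,5,7}:  v_{3} + v_{5} + v_{7} = v_{6}  ⟹  sig = (3;(1))

Hence PRS(X_Σ) =
    (2;())
    (2;())
    (2;(1))
    (2;(1))
    (2;(1))
    (2;(1,1))
    (3;(1))


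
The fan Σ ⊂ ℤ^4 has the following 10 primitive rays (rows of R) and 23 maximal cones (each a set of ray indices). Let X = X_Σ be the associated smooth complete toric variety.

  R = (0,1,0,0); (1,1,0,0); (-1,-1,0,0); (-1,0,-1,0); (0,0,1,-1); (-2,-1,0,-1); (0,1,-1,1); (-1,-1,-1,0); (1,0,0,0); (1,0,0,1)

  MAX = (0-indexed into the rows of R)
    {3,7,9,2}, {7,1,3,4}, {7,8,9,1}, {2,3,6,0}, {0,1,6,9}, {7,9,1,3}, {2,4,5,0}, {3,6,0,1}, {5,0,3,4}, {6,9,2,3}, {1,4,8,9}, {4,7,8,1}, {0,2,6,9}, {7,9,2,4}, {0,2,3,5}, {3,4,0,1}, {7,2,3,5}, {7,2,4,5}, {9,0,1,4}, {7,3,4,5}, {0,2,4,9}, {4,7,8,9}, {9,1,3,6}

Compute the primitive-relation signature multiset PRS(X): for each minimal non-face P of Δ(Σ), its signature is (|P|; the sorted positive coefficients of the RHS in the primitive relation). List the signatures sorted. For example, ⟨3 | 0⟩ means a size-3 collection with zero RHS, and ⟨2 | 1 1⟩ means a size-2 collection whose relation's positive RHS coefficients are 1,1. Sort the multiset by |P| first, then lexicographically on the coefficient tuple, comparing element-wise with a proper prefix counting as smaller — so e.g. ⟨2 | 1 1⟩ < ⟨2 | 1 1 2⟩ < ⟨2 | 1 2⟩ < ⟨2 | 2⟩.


Primitive collections (16):

  • {1,2}:  v_{1} + v_{2} = 0  →  sig = ⟨2 | 0⟩
  • {0,7}:  v_{0} + v_{7} = v_{3}  →  sig = ⟨2 | 1⟩
  • {0,8}:  v_{0} + v_{8} = v_{1}  →  sig = ⟨2 | 1⟩
  • {4,6}:  v_{4} + v_{6} = v_{0}  →  sig = ⟨2 | 1⟩
  • {5,9}:  v_{5} + v_{9} = v_{2}  →  sig = ⟨2 | 1⟩
  • {1,5}:  v_{1} + v_{5} = v_{3} + v_{4}  →  sig = ⟨2 | 1 1⟩
  • {3,8}:  v_{3} + v_{8} = v_{1} + v_{7}  →  sig = ⟨2 | 1 1⟩
  • {5,8}:  v_{5} + v_{8} = v_{4} + v_{7}  →  sig = ⟨2 | 1 1⟩
  • {2,8}:  v_{2} + v_{8} = v_{4} + v_{7} + v_{9}  →  sig = ⟨2 | 1 1 1⟩
  • {5,6}:  v_{5} + v_{6} = v_{0} + v_{2} + v_{3}  →  sig = ⟨2 | 1 1 1⟩
  • {6,8}:  v_{6} + v_{8} = v_{1} + v_{3} + v_{9}  →  sig = ⟨2 | 1 1 1⟩
  • {6,7}:  v_{6} + v_{7} = 2·v_{3} + v_{9}  →  sig = ⟨2 | 1 2⟩
  • {3,4,9}:  v_{3} + v_{4} + v_{9} = 0  →  sig = ⟨3 | 0⟩
  • {0,3,9}:  v_{0} + v_{3} + v_{9} = v_{6}  →  sig = ⟨3 | 1⟩
  • {2,3,4}:  v_{2} + v_{3} + v_{4} = v_{5}  →  sig = ⟨3 | 1⟩
  • {1,4,7,9}:  v_{1} + v_{4} + v_{7} + v_{9} = v_{8}  →  sig = ⟨4 | 1⟩

so the primitive-relation signature multiset is
    |P|=2: 12 collections, coeffs (), (1), (1), (1), (1), (1,1), (1,1), (1,1), (1,1,1), (1,1,1), (1,1,1), (1,2)
    |P|=3: 3 collections, coeffs (), (1), (1)
    |P|=4: 1 collection, coeffs (1)


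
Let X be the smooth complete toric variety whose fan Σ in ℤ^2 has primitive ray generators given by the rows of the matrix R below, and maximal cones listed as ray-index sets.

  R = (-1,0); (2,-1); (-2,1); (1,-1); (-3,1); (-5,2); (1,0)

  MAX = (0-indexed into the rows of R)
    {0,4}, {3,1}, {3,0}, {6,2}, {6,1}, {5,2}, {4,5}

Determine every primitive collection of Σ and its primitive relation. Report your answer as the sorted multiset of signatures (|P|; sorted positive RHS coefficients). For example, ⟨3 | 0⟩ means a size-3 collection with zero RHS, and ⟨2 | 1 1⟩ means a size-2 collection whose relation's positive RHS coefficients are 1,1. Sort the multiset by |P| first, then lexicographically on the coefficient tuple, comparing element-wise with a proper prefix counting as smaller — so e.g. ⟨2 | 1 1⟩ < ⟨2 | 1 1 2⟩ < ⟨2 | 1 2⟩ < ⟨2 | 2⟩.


The 14 primitive collections of Σ (r=7, n=2):

  {0,6}:  v_{0} + v_{6} = 0  ⇒ sig = ⟨2 | 0⟩
  {1,2}:  v_{1} + v_{2} = 0  ⇒ sig = ⟨2 | 0⟩
  {0,1}:  v_{0} + v_{1} = v_{3}  ⇒ sig = ⟨2 | 1⟩
  {0,2}:  v_{0} + v_{2} = v_{4}  ⇒ sig = ⟨2 | 1⟩
  {1,4}:  v_{1} + v_{4} = v_{0}  ⇒ sig = ⟨2 | 1⟩
  {1,5}:  v_{1} + v_{5} = v_{4}  ⇒ sig = ⟨2 | 1⟩
  {2,3}:  v_{2} + v_{3} = v_{0}  ⇒ sig = ⟨2 | 1⟩
  {2,4}:  v_{2} + v_{4} = v_{5}  ⇒ sig = ⟨2 | 1⟩
  {3,6}:  v_{3} + v_{6} = v_{1}  ⇒ sig = ⟨2 | 1⟩
  {4,6}:  v_{4} + v_{6} = v_{2}  ⇒ sig = ⟨2 | 1⟩
  {3,5}:  v_{3} + v_{5} = v_{0} + v_{4}  ⇒ sig = ⟨2 | 1 1⟩
  {0,5}:  v_{0} + v_{5} = 2·v_{4}  ⇒ sig = ⟨2 | 2⟩
  {3,4}:  v_{3} + v_{4} = 2·v_{0}  ⇒ sig = ⟨2 | 2⟩
  {5,6}:  v_{5} + v_{6} = 2·v_{2}  ⇒ sig = ⟨2 | 2⟩

Hence PRS(X_Σ) =
{ ⟨2 | 0⟩ ×2,  ⟨2 | 1⟩ ×8,  ⟨2 | 1 1⟩,  ⟨2 | 2⟩ ×3 }


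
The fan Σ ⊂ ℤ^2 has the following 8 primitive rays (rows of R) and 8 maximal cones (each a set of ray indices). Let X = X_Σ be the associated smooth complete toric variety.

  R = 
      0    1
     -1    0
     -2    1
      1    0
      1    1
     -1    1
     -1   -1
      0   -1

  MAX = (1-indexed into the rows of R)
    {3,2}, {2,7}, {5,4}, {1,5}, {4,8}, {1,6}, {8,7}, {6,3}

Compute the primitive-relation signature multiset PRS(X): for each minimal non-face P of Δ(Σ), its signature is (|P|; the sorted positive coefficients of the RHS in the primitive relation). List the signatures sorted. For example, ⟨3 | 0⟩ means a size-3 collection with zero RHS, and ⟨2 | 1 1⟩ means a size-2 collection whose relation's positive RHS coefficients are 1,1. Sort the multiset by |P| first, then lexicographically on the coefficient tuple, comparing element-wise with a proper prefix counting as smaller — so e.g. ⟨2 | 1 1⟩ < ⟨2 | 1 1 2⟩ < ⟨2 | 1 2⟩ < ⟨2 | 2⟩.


Minimal non-faces — 20 found among 8 rays, 8 max cones:

  {1,8}:  v_{1} + v_{8} = 0  so sig = ⟨2 | 0⟩
  {2,4}:  v_{2} + v_{4} = 0  so sig = ⟨2 | 0⟩
  {5,7}:  v_{5} + v_{7} = 0  so sig = ⟨2 | 0⟩
  {1,2}:  v_{1} + v_{2} = v_{6}  so sig = ⟨2 | 1⟩
  {1,4}:  v_{1} + v_{4} = v_{5}  so sig = ⟨2 | 1⟩
  {1,7}:  v_{1} + v_{7} = v_{2}  so sig = ⟨2 | 1⟩
  {2,5}:  v_{2} + v_{5} = v_{1}  so sig = ⟨2 | 1⟩
  {2,6}:  v_{2} + v_{6} = v_{3}  so sig = ⟨2 | 1⟩
  {2,8}:  v_{2} + v_{8} = v_{7}  so sig = ⟨2 | 1⟩
  {3,4}:  v_{3} + v_{4} = v_{6}  so sig = ⟨2 | 1⟩
  {4,6}:  v_{4} + v_{6} = v_{1}  so sig = ⟨2 | 1⟩
  {4,7}:  v_{4} + v_{7} = v_{8}  so sig = ⟨2 | 1⟩
  {5,8}:  v_{5} + v_{8} = v_{4}  so sig = ⟨2 | 1⟩
  {6,8}:  v_{6} + v_{8} = v_{2}  so sig = ⟨2 | 1⟩
  {3,5}:  v_{3} + v_{5} = v_{1} + v_{6}  so sig = ⟨2 | 1 1⟩
  {1,3}:  v_{1} + v_{3} = 2·v_{6}  so sig = ⟨2 | 2⟩
  {3,8}:  v_{3} + v_{8} = 2·v_{2}  so sig = ⟨2 | 2⟩
  {5,6}:  v_{5} + v_{6} = 2·v_{1}  so sig = ⟨2 | 2⟩
  {6,7}:  v_{6} + v_{7} = 2·v_{2}  so sig = ⟨2 | 2⟩
  {3,7}:  v_{3} + v_{7} = 3·v_{2}  so sig = ⟨2 | 3⟩

Hence PRS(X_Σ) =
{ ⟨2 | 0⟩ ×3,  ⟨2 | 1⟩ ×11,  ⟨2 | 1 1⟩,  ⟨2 | 2⟩ ×4,  ⟨2 | 3⟩ }


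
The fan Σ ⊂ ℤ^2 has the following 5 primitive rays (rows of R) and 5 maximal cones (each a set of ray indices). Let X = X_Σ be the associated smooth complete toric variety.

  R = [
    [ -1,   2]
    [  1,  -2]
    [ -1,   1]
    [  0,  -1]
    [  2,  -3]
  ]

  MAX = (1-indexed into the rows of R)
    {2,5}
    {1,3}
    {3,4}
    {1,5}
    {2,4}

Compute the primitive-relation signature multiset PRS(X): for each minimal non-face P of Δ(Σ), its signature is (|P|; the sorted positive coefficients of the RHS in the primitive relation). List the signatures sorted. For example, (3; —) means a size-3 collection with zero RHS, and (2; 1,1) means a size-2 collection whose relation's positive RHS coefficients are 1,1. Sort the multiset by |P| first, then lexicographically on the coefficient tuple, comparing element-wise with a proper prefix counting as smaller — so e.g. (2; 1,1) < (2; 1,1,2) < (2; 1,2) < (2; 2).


The 5 primitive collections of Σ (r=5, n=2):

  P = {1,2}:  v_{1} + v_{2} = 0  ⇒ sig = (2; —)
  P = {1,4}:  v_{1} + v_{4} = v_{3}  ⇒ sig = (2; 1)
  P = {2,3}:  v_{2} + v_{3} = v_{4}  ⇒ sig = (2; 1)
  P = {3,5}:  v_{3} + v_{5} = v_{2}  ⇒ sig = (2; 1)
  P = {4,5}:  v_{4} + v_{5} = 2·v_{2}  ⇒ sig = (2; 2)

Signatures (|P|; sorted positive RHS coefficients), sorted:
[(2; —), (2; 1), (2; 1), (2; 1), (2; 2)]


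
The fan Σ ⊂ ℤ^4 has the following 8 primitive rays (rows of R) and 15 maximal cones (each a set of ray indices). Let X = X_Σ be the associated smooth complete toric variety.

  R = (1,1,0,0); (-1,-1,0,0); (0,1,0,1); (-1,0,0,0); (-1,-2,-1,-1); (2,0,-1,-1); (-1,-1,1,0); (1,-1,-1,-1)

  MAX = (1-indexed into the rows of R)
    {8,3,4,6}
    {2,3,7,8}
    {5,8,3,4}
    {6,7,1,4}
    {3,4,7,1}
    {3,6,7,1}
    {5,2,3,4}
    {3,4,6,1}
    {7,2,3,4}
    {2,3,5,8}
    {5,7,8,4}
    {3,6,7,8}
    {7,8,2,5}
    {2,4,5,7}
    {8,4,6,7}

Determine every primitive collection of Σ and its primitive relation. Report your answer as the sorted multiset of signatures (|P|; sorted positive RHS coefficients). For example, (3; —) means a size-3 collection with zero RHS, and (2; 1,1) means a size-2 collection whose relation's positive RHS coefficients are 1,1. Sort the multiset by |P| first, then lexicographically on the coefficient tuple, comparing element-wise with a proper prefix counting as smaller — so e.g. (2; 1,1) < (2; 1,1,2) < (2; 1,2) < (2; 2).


9 collections generate NE(X_Σ); each relation:

  {1,2}:  v_{1} + v_{2} = 0 — sig = (2; —)
  {1,8}:  v_{1} + v_{8} = v_{6} — sig = (2; 1)
  {2,6}:  v_{2} + v_{6} = v_{8} — sig = (2; 1)
  {1,5}:  v_{1} + v_{5} = v_{4} + v_{8} — sig = (2; 1,1)
  {5,6}:  v_{5} + v_{6} = v_{4} + 2·v_{8} — sig = (2; 1,2)
  {2,4,8}:  v_{2} + v_{4} + v_{8} = v_{5} — sig = (3; 1)
  {3,5,7}:  v_{3} + v_{5} + v_{7} = 2·v_{2} — sig = (3; 2)
  {3,4,6,7}:  v_{3} + v_{4} + v_{6} + v_{7} = 0 — sig = (4; —)
  {3,4,7,8}:  v_{3} + v_{4} + v_{7} + v_{8} = v_{2} — sig = (4; 1)

Signatures (|P|; sorted positive RHS coefficients), sorted:
{ (2; —),  (2; 1) ×2,  (2; 1,1),  (2; 1,2),  (3; 1),  (3; 2),  (4; —),  (4; 1) }


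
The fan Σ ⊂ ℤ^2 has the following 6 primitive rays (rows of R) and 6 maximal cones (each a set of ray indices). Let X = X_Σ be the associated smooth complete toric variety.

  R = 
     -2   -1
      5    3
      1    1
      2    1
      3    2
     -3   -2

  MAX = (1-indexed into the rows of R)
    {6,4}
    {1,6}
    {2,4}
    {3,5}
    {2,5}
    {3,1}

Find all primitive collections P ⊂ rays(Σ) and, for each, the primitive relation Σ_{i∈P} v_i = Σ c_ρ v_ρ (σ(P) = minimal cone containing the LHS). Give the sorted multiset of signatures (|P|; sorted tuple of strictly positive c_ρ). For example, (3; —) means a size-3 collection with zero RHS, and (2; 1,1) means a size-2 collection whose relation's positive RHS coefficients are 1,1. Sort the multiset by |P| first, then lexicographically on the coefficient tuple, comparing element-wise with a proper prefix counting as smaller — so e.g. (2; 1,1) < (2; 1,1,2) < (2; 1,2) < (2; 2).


Minimal non-faces — 9 found among 6 rays, 6 max cones:

  • {1,4}:  v_{1} + v_{4} = 0 ; sig = (2; —)
  • {5,6}:  v_{5} + v_{6} = 0 ; sig = (2; —)
  • {1,2}:  v_{1} + v_{2} = v_{5} ; sig = (2; 1)
  • {1,5}:  v_{1} + v_{5} = v_{3} ; sig = (2; 1)
  • {2,6}:  v_{2} + v_{6} = v_{4} ; sig = (2; 1)
  • {3,4}:  v_{3} + v_{4} = v_{5} ; sig = (2; 1)
  • {3,6}:  v_{3} + v_{6} = v_{1} ; sig = (2; 1)
  • {4,5}:  v_{4} + v_{5} = v_{2} ; sig = (2; 1)
  • {2,3}:  v_{2} + v_{3} = 2·v_{5} ; sig = (2; 2)

Signatures (|P|; sorted positive RHS coefficients), sorted:
    |P|=2: 9 collections, coeffs (), (), (1), (1), (1), (1), (1), (1), (2)


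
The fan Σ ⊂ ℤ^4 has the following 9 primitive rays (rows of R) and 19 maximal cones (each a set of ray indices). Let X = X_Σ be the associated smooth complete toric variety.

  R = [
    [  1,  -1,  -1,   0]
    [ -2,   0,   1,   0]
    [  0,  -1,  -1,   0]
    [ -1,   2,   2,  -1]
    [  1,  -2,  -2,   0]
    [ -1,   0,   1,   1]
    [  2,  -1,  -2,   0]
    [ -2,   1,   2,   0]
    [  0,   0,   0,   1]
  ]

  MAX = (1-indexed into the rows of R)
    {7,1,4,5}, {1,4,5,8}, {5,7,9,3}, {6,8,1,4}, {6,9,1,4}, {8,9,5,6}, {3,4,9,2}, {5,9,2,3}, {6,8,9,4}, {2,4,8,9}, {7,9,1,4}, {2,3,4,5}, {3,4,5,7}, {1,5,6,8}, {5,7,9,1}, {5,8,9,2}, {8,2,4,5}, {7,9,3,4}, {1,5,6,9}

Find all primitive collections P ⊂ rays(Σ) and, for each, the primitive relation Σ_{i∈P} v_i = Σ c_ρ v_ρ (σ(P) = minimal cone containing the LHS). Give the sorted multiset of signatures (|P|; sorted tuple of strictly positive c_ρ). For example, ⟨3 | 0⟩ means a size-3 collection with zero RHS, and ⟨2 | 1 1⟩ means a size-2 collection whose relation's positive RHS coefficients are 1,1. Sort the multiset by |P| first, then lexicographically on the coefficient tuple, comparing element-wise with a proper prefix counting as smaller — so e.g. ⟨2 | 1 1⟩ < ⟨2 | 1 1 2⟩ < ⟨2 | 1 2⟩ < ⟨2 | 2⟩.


Σ has 11 primitive collections:

  • {7,8}:  v_{7} + v_{8} = 0  →  sig = ⟨2 | 0⟩
  • {1,3}:  v_{1} + v_{3} = v_{5}  →  sig = ⟨2 | 1⟩
  • {2,7}:  v_{2} + v_{7} = v_{3}  →  sig = ⟨2 | 1⟩
  • {3,8}:  v_{3} + v_{8} = v_{2}  →  sig = ⟨2 | 1⟩
  • {1,2}:  v_{1} + v_{2} = v_{5} + v_{8}  →  sig = ⟨2 | 1 1⟩
  • {6,7}:  v_{6} + v_{7} = v_{1} + v_{9}  →  sig = ⟨2 | 1 1⟩
  • {3,6}:  v_{3} + v_{6} = v_{5} + v_{8} + v_{9}  →  sig = ⟨2 | 1 1 1⟩
  • {2,6}:  v_{2} + v_{6} = v_{5} + 2·v_{8} + v_{9}  →  sig = ⟨2 | 1 1 2⟩
  • {4,5,9}:  v_{4} + v_{5} + v_{9} = 0  →  sig = ⟨3 | 0⟩
  • {1,8,9}:  v_{1} + v_{8} + v_{9} = v_{6}  →  sig = ⟨3 | 1⟩
  • {4,5,6}:  v_{4} + v_{5} + v_{6} = v_{1} + v_{8}  →  sig = ⟨3 | 1 1⟩

Sorted signature multiset PRS(X):
[⟨2 | 0⟩, ⟨2 | 1⟩, ⟨2 | 1⟩, ⟨2 | 1⟩, ⟨2 | 1 1⟩, ⟨2 | 1 1⟩, ⟨2 | 1 1 1⟩, ⟨2 | 1 1 2⟩, ⟨3 | 0⟩, ⟨3 | 1⟩, ⟨3 | 1 1⟩]


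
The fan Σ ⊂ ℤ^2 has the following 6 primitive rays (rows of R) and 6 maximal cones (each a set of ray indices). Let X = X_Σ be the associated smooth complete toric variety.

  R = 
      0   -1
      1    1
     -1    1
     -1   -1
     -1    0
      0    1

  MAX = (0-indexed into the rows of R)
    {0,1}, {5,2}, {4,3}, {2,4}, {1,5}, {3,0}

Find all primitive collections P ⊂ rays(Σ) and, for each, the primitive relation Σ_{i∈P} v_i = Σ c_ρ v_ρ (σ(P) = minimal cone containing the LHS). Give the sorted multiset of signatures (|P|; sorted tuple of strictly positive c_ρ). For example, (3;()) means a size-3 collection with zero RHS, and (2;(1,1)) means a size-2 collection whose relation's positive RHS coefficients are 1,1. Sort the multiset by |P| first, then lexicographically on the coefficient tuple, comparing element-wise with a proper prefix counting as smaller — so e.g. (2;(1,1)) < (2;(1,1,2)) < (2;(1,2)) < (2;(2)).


Minimal non-faces — 9 found among 6 rays, 6 max cones:

  {0,5}:  v_{0} + v_{5} = 0  ⇒ sig = (2;())
  {1,3}:  v_{1} + v_{3} = 0  ⇒ sig = (2;())
  {0,2}:  v_{0} + v_{2} = v_{4}  ⇒ sig = (2;(1))
  {0,4}:  v_{0} + v_{4} = v_{3}  ⇒ sig = (2;(1))
  {1,4}:  v_{1} + v_{4} = v_{5}  ⇒ sig = (2;(1))
  {3,5}:  v_{3} + v_{5} = v_{4}  ⇒ sig = (2;(1))
  {4,5}:  v_{4} + v_{5} = v_{2}  ⇒ sig = (2;(1))
  {1,2}:  v_{1} + v_{2} = 2·v_{5}  ⇒ sig = (2;(2))
  {2,3}:  v_{2} + v_{3} = 2·v_{4}  ⇒ sig = (2;(2))

Hence PRS(X_Σ) =
[(2;()), (2;()), (2;(1)), (2;(1)), (2;(1)), (2;(1)), (2;(1)), (2;(2)), (2;(2))]


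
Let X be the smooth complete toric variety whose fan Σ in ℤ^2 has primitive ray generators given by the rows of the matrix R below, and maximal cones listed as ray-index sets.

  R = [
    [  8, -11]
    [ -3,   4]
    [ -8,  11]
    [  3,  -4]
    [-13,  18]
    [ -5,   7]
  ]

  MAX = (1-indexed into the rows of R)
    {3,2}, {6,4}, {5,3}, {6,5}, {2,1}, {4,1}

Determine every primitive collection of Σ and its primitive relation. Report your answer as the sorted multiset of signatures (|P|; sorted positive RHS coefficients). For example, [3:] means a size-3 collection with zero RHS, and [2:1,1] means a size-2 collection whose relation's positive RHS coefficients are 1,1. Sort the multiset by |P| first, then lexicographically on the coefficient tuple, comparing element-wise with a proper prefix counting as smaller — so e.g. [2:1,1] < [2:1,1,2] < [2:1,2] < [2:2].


9 minimal non-faces of Δ(Σ) (on 6 rays):

  {1,3}:  v_{1} + v_{3} = 0  ⇒ sig = [2:]
  {2,4}:  v_{2} + v_{4} = 0  ⇒ sig = [2:]
  {1,5}:  v_{1} + v_{5} = v_{6}  ⇒ sig = [2:1]
  {1,6}:  v_{1} + v_{6} = v_{4}  ⇒ sig = [2:1]
  {2,6}:  v_{2} + v_{6} = v_{3}  ⇒ sig = [2:1]
  {3,4}:  v_{3} + v_{4} = v_{6}  ⇒ sig = [2:1]
  {3,6}:  v_{3} + v_{6} = v_{5}  ⇒ sig = [2:1]
  {2,5}:  v_{2} + v_{5} = 2·v_{3}  ⇒ sig = [2:2]
  {4,5}:  v_{4} + v_{5} = 2·v_{6}  ⇒ sig = [2:2]

so the primitive-relation signature multiset is
    [2:]
    [2:]
    [2:1]
    [2:1]
    [2:1]
    [2:1]
    [2:1]
    [2:2]
    [2:2]


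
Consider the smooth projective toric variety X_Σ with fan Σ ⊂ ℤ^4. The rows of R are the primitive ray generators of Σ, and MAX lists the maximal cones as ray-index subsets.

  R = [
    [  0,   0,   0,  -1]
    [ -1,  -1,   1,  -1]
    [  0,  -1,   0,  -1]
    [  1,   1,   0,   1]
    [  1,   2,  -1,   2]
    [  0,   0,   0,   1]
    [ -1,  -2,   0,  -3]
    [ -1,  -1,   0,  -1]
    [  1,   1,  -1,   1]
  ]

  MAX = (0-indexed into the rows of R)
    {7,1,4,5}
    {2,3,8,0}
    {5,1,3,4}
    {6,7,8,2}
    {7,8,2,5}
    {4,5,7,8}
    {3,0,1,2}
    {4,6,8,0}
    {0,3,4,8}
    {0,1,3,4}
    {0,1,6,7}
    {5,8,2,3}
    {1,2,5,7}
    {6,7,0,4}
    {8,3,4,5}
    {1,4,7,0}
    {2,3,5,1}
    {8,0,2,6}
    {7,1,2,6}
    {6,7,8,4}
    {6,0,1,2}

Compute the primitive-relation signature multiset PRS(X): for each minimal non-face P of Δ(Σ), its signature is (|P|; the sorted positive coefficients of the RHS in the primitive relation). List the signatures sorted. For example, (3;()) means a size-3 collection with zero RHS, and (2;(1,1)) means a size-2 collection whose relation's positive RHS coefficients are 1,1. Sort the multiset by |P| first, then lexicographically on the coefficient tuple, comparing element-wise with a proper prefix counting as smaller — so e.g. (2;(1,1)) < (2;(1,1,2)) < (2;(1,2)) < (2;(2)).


|primitive collections| = 9. Relations:

  P={0,5}:  v_{0} + v_{5} = 0  →  sig = (2;())
  P={1,8}:  v_{1} + v_{8} = 0  →  sig = (2;())
  P={3,7}:  v_{3} + v_{7} = 0  →  sig = (2;())
  P={2,4}:  v_{2} + v_{4} = v_{8}  →  sig = (2;(1))
  P={3,6}:  v_{3} + v_{6} = v_{0} + v_{2}  →  sig = (2;(1,1))
  P={5,6}:  v_{5} + v_{6} = v_{2} + v_{7}  →  sig = (2;(1,1))
  P={0,2,7}:  v_{0} + v_{2} + v_{7} = v_{6}  →  sig = (3;(1))
  P={0,7,8}:  v_{0} + v_{7} + v_{8} = v_{4} + v_{6}  →  sig = (3;(1,1))
  P={1,4,6}:  v_{1} + v_{4} + v_{6} = v_{0} + v_{7}  →  sig = (3;(1,1))

so the primitive-relation signature multiset is
{ (2;()) ×3,  (2;(1)),  (2;(1,1)) ×2,  (3;(1)),  (3;(1,1)) ×2 }
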